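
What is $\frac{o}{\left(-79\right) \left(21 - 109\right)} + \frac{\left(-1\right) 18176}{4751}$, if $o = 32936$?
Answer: $\frac{3764923}{4128619} \approx 0.91191$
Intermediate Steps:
$\frac{o}{\left(-79\right) \left(21 - 109\right)} + \frac{\left(-1\right) 18176}{4751} = \frac{32936}{\left(-79\right) \left(21 - 109\right)} + \frac{\left(-1\right) 18176}{4751} = \frac{32936}{\left(-79\right) \left(-88\right)} - \frac{18176}{4751} = \frac{32936}{6952} - \frac{18176}{4751} = 32936 \cdot \frac{1}{6952} - \frac{18176}{4751} = \frac{4117}{869} - \frac{18176}{4751} = \frac{3764923}{4128619}$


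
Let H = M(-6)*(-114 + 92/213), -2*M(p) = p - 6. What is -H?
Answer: 48380/71 ≈ 681.41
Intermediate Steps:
M(p) = 3 - p/2 (M(p) = -(p - 6)/2 = -(-6 + p)/2 = 3 - p/2)
H = -48380/71 (H = (3 - ½*(-6))*(-114 + 92/213) = (3 + 3)*(-114 + 92*(1/213)) = 6*(-114 + 92/213) = 6*(-24190/213) = -48380/71 ≈ -681.41)
-H = -1*(-48380/71) = 48380/71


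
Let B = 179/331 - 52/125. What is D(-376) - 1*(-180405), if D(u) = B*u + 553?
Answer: 7485195962/41375 ≈ 1.8091e+5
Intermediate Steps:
B = 5163/41375 (B = 179*(1/331) - 52*1/125 = 179/331 - 52/125 = 5163/41375 ≈ 0.12479)
D(u) = 553 + 5163*u/41375 (D(u) = 5163*u/41375 + 553 = 553 + 5163*u/41375)
D(-376) - 1*(-180405) = (553 + (5163/41375)*(-376)) - 1*(-180405) = (553 - 1941288/41375) + 180405 = 20939087/41375 + 180405 = 7485195962/41375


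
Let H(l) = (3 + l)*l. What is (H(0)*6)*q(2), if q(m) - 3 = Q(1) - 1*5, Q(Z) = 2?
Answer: 0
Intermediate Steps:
H(l) = l*(3 + l)
q(m) = 0 (q(m) = 3 + (2 - 1*5) = 3 + (2 - 5) = 3 - 3 = 0)
(H(0)*6)*q(2) = ((0*(3 + 0))*6)*0 = ((0*3)*6)*0 = (0*6)*0 = 0*0 = 0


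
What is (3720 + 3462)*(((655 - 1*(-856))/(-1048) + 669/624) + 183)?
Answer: 17869932801/13624 ≈ 1.3117e+6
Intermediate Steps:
(3720 + 3462)*(((655 - 1*(-856))/(-1048) + 669/624) + 183) = 7182*(((655 + 856)*(-1/1048) + 669*(1/624)) + 183) = 7182*((1511*(-1/1048) + 223/208) + 183) = 7182*((-1511/1048 + 223/208) + 183) = 7182*(-10073/27248 + 183) = 7182*(4976311/27248) = 17869932801/13624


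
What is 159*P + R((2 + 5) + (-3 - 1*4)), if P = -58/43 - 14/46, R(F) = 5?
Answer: -255020/989 ≈ -257.86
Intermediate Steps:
P = -1635/989 (P = -58*1/43 - 14*1/46 = -58/43 - 7/23 = -1635/989 ≈ -1.6532)
159*P + R((2 + 5) + (-3 - 1*4)) = 159*(-1635/989) + 5 = -259965/989 + 5 = -255020/989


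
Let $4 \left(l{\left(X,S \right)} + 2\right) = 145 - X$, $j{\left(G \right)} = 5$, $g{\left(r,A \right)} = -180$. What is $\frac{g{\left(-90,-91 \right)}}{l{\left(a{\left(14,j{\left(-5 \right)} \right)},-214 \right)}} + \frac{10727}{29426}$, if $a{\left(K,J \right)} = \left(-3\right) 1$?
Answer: $- \frac{984247}{205982} \approx -4.7783$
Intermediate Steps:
$a{\left(K,J \right)} = -3$
$l{\left(X,S \right)} = \frac{137}{4} - \frac{X}{4}$ ($l{\left(X,S \right)} = -2 + \frac{145 - X}{4} = -2 - \left(- \frac{145}{4} + \frac{X}{4}\right) = \frac{137}{4} - \frac{X}{4}$)
$\frac{g{\left(-90,-91 \right)}}{l{\left(a{\left(14,j{\left(-5 \right)} \right)},-214 \right)}} + \frac{10727}{29426} = - \frac{180}{\frac{137}{4} - - \frac{3}{4}} + \frac{10727}{29426} = - \frac{180}{\frac{137}{4} + \frac{3}{4}} + 10727 \cdot \frac{1}{29426} = - \frac{180}{35} + \frac{10727}{29426} = \left(-180\right) \frac{1}{35} + \frac{10727}{29426} = - \frac{36}{7} + \frac{10727}{29426} = - \frac{984247}{205982}$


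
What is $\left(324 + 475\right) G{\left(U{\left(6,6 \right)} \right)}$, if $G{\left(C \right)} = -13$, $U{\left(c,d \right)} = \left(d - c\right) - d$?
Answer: $-10387$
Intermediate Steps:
$U{\left(c,d \right)} = - c$
$\left(324 + 475\right) G{\left(U{\left(6,6 \right)} \right)} = \left(324 + 475\right) \left(-13\right) = 799 \left(-13\right) = -10387$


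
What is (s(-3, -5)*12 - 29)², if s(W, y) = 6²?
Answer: 162409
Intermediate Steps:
s(W, y) = 36
(s(-3, -5)*12 - 29)² = (36*12 - 29)² = (432 - 29)² = 403² = 162409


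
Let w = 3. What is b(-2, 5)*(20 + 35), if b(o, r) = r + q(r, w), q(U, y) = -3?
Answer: 110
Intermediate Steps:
b(o, r) = -3 + r (b(o, r) = r - 3 = -3 + r)
b(-2, 5)*(20 + 35) = (-3 + 5)*(20 + 35) = 2*55 = 110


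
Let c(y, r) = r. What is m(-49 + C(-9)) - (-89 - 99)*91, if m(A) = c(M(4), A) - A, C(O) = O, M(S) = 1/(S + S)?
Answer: 17108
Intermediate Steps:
M(S) = 1/(2*S)
m(A) = 0 (m(A) = A - A = 0)
m(-49 + C(-9)) - (-89 - 99)*91 = 0 - (-89 - 99)*91 = 0 - (-188)*91 = 0 - 1*(-17108) = 0 + 17108 = 17108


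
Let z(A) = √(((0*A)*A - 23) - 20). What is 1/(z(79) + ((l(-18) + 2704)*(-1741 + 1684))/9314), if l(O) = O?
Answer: -356498007/6792624508 - 21687649*I*√43/6792624508 ≈ -0.052483 - 0.020937*I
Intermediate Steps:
z(A) = I*√43 (z(A) = √((0*A - 23) - 20) = √((0 - 23) - 20) = √(-23 - 20) = √(-43) = I*√43)
1/(z(79) + ((l(-18) + 2704)*(-1741 + 1684))/9314) = 1/(I*√43 + ((-18 + 2704)*(-1741 + 1684))/9314) = 1/(I*√43 + (2686*(-57))*(1/9314)) = 1/(I*√43 - 153102*1/9314) = 1/(I*√43 - 76551/4657) = 1/(-76551/4657 + I*√43)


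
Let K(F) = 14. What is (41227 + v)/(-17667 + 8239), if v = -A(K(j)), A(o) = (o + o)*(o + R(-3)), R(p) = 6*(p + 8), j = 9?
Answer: -39995/9428 ≈ -4.2421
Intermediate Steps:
R(p) = 48 + 6*p (R(p) = 6*(8 + p) = 48 + 6*p)
A(o) = 2*o*(30 + o) (A(o) = (o + o)*(o + (48 + 6*(-3))) = (2*o)*(o + (48 - 18)) = (2*o)*(o + 30) = (2*o)*(30 + o) = 2*o*(30 + o))
v = -1232 (v = -2*14*(30 + 14) = -2*14*44 = -1*1232 = -1232)
(41227 + v)/(-17667 + 8239) = (41227 - 1232)/(-17667 + 8239) = 39995/(-9428) = 39995*(-1/9428) = -39995/9428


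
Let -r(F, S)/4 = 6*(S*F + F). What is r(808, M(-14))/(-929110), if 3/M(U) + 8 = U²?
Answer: 462984/21834085 ≈ 0.021205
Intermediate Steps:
M(U) = 3/(-8 + U²)
r(F, S) = -24*F - 24*F*S (r(F, S) = -24*(S*F + F) = -24*(F*S + F) = -24*(F + F*S) = -4*(6*F + 6*F*S) = -24*F - 24*F*S)
r(808, M(-14))/(-929110) = -24*808*(1 + 3/(-8 + (-14)²))/(-929110) = -24*808*(1 + 3/(-8 + 196))*(-1/929110) = -24*808*(1 + 3/188)*(-1/929110) = -24*808*191/188*(-1/929110) = -925968/47*(-1/929110) = 462984/21834085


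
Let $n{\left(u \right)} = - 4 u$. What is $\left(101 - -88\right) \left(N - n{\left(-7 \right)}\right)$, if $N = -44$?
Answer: $-13608$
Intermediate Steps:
$\left(101 - -88\right) \left(N - n{\left(-7 \right)}\right) = \left(101 - -88\right) \left(-44 - \left(-4\right) \left(-7\right)\right) = \left(101 + 88\right) \left(-44 - 28\right) = 189 \left(-44 - 28\right) = 189 \left(-72\right) = -13608$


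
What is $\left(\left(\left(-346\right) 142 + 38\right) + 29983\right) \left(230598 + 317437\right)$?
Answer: $-10473496885$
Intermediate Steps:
$\left(\left(\left(-346\right) 142 + 38\right) + 29983\right) \left(230598 + 317437\right) = \left(\left(-49132 + 38\right) + 29983\right) 548035 = \left(-49094 + 29983\right) 548035 = \left(-19111\right) 548035 = -10473496885$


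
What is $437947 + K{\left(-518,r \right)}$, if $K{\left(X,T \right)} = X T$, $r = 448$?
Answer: $205883$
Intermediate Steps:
$K{\left(X,T \right)} = T X$
$437947 + K{\left(-518,r \right)} = 437947 + 448 \left(-518\right) = 437947 - 232064 = 205883$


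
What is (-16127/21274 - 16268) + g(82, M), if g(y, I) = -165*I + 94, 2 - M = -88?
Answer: -660020703/21274 ≈ -31025.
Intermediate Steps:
M = 90 (M = 2 - 1*(-88) = 2 + 88 = 90)
g(y, I) = 94 - 165*I
(-16127/21274 - 16268) + g(82, M) = (-16127/21274 - 16268) + (94 - 165*90) = (-16127*1/21274 - 16268) + (94 - 14850) = (-16127/21274 - 16268) - 14756 = -346101559/21274 - 14756 = -660020703/21274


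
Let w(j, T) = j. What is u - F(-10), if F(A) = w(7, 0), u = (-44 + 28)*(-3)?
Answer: 41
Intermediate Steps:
u = 48 (u = -16*(-3) = 48)
F(A) = 7
u - F(-10) = 48 - 1*7 = 48 - 7 = 41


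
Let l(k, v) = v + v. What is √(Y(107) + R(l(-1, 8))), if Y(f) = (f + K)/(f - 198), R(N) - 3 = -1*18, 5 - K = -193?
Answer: I*√151970/91 ≈ 4.2839*I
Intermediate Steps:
K = 198 (K = 5 - 1*(-193) = 5 + 193 = 198)
l(k, v) = 2*v
R(N) = -15 (R(N) = 3 - 1*18 = 3 - 18 = -15)
Y(f) = (198 + f)/(-198 + f) (Y(f) = (f + 198)/(f - 198) = (198 + f)/(-198 + f))
√(Y(107) + R(l(-1, 8))) = √((198 + 107)/(-198 + 107) - 15) = √(305/(-91) - 15) = √(-1/91*305 - 15) = √(-305/91 - 15) = √(-1670/91) = I*√151970/91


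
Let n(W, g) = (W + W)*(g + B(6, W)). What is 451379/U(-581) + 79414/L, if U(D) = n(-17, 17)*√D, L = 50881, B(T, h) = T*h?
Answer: 79414/50881 - 451379*I*√581/1679090 ≈ 1.5608 - 6.4797*I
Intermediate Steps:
n(W, g) = 2*W*(g + 6*W) (n(W, g) = (W + W)*(g + 6*W) = (2*W)*(g + 6*W) = 2*W*(g + 6*W))
U(D) = 2890*√D (U(D) = (2*(-17)*(17 + 6*(-17)))*√D = (2*(-17)*(17 - 102))*√D = (2*(-17)*(-85))*√D = 2890*√D)
451379/U(-581) + 79414/L = 451379/((2890*√(-581))) + 79414/50881 = 451379/((2890*(I*√581))) + 79414*(1/50881) = 451379/((2890*I*√581)) + 79414/50881 = 451379*(-I*√581/1679090) + 79414/50881 = -451379*I*√581/1679090 + 79414/50881 = 79414/50881 - 451379*I*√581/1679090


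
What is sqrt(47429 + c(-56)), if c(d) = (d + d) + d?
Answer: sqrt(47261) ≈ 217.40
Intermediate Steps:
c(d) = 3*d (c(d) = 2*d + d = 3*d)
sqrt(47429 + c(-56)) = sqrt(47429 + 3*(-56)) = sqrt(47429 - 168) = sqrt(47261)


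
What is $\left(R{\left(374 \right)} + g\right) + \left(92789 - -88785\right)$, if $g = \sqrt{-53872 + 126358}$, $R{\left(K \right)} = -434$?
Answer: $181140 + 3 \sqrt{8054} \approx 1.8141 \cdot 10^{5}$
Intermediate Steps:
$g = 3 \sqrt{8054}$ ($g = \sqrt{72486} = 3 \sqrt{8054} \approx 269.23$)
$\left(R{\left(374 \right)} + g\right) + \left(92789 - -88785\right) = \left(-434 + 3 \sqrt{8054}\right) + \left(92789 - -88785\right) = \left(-434 + 3 \sqrt{8054}\right) + \left(92789 + 88785\right) = \left(-434 + 3 \sqrt{8054}\right) + 181574 = 181140 + 3 \sqrt{8054}$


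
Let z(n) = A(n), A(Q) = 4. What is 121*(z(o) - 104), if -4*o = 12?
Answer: -12100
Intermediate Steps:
o = -3 (o = -¼*12 = -3)
z(n) = 4
121*(z(o) - 104) = 121*(4 - 104) = 121*(-100) = -12100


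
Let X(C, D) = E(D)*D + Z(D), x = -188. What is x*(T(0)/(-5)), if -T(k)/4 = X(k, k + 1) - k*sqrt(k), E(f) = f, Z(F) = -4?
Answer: 2256/5 ≈ 451.20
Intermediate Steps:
X(C, D) = -4 + D**2 (X(C, D) = D*D - 4 = D**2 - 4 = -4 + D**2)
T(k) = 16 - 4*(1 + k)**2 + 4*k**(3/2) (T(k) = -4*((-4 + (k + 1)**2) - k*sqrt(k)) = -4*((-4 + (1 + k)**2) - k**(3/2)) = -4*(-4 + (1 + k)**2 - k**(3/2)) = 16 - 4*(1 + k)**2 + 4*k**(3/2))
x*(T(0)/(-5)) = -188*(16 - 4*(1 + 0)**2 + 4*0**(3/2))/(-5) = -188*(16 - 4*1**2 + 4*0)*(-1)/5 = -188*(16 - 4*1 + 0)*(-1)/5 = -188*(16 - 4 + 0)*(-1)/5 = -2256*(-1)/5 = -188*(-12/5) = 2256/5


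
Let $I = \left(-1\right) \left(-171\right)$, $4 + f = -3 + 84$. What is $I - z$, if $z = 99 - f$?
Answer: $149$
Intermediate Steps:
$f = 77$ ($f = -4 + \left(-3 + 84\right) = -4 + 81 = 77$)
$z = 22$ ($z = 99 - 77 = 22$)
$I = 171$
$I - z = 171 - 22 = 149$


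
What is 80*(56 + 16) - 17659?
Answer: -11899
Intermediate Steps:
80*(56 + 16) - 17659 = 80*72 - 17659 = 5760 - 17659 = -11899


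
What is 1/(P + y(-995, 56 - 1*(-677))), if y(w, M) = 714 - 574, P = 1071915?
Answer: 1/1072055 ≈ 9.3279e-7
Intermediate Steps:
y(w, M) = 140
1/(P + y(-995, 56 - 1*(-677))) = 1/(1071915 + 140) = 1/1072055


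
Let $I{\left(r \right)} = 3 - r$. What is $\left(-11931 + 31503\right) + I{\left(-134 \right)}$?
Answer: $19709$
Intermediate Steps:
$\left(-11931 + 31503\right) + I{\left(-134 \right)} = \left(-11931 + 31503\right) + \left(3 - -134\right) = 19572 + \left(3 + 134\right) = 19572 + 137 = 19709$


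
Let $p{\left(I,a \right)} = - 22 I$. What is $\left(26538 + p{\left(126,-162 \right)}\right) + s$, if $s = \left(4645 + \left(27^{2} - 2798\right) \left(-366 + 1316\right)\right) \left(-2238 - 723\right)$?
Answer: $5806263471$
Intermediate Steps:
$s = 5806239705$ ($s = \left(4645 + \left(729 - 2798\right) 950\right) \left(-2961\right) = \left(4645 - 1965550\right) \left(-2961\right) = \left(-1960905\right) \left(-2961\right) = 5806239705$)
$\left(26538 + p{\left(126,-162 \right)}\right) + s = \left(26538 - 2772\right) + 5806239705 = 23766 + 5806239705 = 5806263471$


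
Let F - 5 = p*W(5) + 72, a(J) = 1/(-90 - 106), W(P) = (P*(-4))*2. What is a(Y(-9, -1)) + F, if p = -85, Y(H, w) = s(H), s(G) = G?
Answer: 681491/196 ≈ 3477.0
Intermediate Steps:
Y(H, w) = H
W(P) = -8*P (W(P) = -4*P*2 = -8*P)
a(J) = -1/196 (a(J) = 1/(-196) = -1/196)
F = 3477 (F = 5 + (-(-680)*5 + 72) = 5 + (-85*(-40) + 72) = 5 + (3400 + 72) = 5 + 3472 = 3477)
a(Y(-9, -1)) + F = -1/196 + 3477 = 681491/196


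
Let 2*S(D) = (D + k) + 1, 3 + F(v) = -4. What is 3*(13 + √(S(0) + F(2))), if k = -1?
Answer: 39 + 3*I*√7 ≈ 39.0 + 7.9373*I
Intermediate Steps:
F(v) = -7 (F(v) = -3 - 4 = -7)
S(D) = D/2 (S(D) = ((D - 1) + 1)/2 = ((-1 + D) + 1)/2 = D/2)
3*(13 + √(S(0) + F(2))) = 3*(13 + √((½)*0 - 7)) = 3*(13 + √(0 - 7)) = 3*(13 + √(-7)) = 3*(13 + I*√7) = 39 + 3*I*√7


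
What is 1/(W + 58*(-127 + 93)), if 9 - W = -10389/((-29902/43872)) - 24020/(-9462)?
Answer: -70733181/1217191070837 ≈ -5.8112e-5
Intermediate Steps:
W = -1077705237905/70733181 (W = 9 - (-10389/((-29902/43872)) - 24020/(-9462)) = 9 - (-10389/((-29902*1/43872)) - 24020*(-1/9462)) = 9 - (-10389/(-14951/21936) + 12010/4731) = 9 - (-10389*(-21936/14951) + 12010/4731) = 9 - (227893104/14951 + 12010/4731) = 9 - 1*1078341836534/70733181 = 9 - 1078341836534/70733181 = -1077705237905/70733181 ≈ -15236.)
1/(W + 58*(-127 + 93)) = 1/(-1077705237905/70733181 + 58*(-127 + 93)) = 1/(-1077705237905/70733181 + 58*(-34)) = 1/(-1077705237905/70733181 - 1972) = 1/(-1217191070837/70733181) = -70733181/1217191070837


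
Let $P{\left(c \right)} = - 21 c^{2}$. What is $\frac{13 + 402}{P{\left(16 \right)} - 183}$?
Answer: $- \frac{415}{5559} \approx -0.074654$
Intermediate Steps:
$\frac{13 + 402}{P{\left(16 \right)} - 183} = \frac{13 + 402}{- 21 \cdot 16^{2} - 183} = \frac{415}{\left(-21\right) 256 - 183} = \frac{415}{-5376 - 183} = \frac{415}{-5559} = 415 \left(- \frac{1}{5559}\right) = - \frac{415}{5559}$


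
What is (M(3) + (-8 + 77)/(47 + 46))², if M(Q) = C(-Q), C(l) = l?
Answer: 4900/961 ≈ 5.0989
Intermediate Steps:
M(Q) = -Q
(M(3) + (-8 + 77)/(47 + 46))² = (-1*3 + (-8 + 77)/(47 + 46))² = (-3 + 69/93)² = (-3 + 69*(1/93))² = (-3 + 23/31)² = (-70/31)² = 4900/961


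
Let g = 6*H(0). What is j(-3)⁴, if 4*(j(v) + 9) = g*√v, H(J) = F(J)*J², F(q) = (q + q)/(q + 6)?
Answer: 6561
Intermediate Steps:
F(q) = 2*q/(6 + q) (F(q) = (2*q)/(6 + q) = 2*q/(6 + q))
H(J) = 2*J³/(6 + J) (H(J) = (2*J/(6 + J))*J² = 2*J³/(6 + J))
g = 0 (g = 6*(2*0³/(6 + 0)) = 6*(2*0/6) = 6*(2*0*(⅙)) = 6*0 = 0)
j(v) = -9 (j(v) = -9 + (0*√v)/4 = -9 + (¼)*0 = -9 + 0 = -9)
j(-3)⁴ = (-9)⁴ = 6561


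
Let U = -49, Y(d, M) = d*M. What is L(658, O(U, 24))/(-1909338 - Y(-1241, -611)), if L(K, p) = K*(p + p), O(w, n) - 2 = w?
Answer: 61852/2667589 ≈ 0.023186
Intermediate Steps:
Y(d, M) = M*d
O(w, n) = 2 + w
L(K, p) = 2*K*p (L(K, p) = K*(2*p) = 2*K*p)
L(658, O(U, 24))/(-1909338 - Y(-1241, -611)) = (2*658*(2 - 49))/(-1909338 - (-611)*(-1241)) = (2*658*(-47))/(-1909338 - 1*758251) = -61852/(-1909338 - 758251) = -61852/(-2667589) = -61852*(-1/2667589) = 61852/2667589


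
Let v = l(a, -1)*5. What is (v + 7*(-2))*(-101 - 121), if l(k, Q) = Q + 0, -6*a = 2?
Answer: 4218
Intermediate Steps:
a = -⅓ (a = -⅙*2 = -⅓ ≈ -0.33333)
l(k, Q) = Q
v = -5 (v = -1*5 = -5)
(v + 7*(-2))*(-101 - 121) = (-5 + 7*(-2))*(-101 - 121) = (-5 - 14)*(-222) = -19*(-222) = 4218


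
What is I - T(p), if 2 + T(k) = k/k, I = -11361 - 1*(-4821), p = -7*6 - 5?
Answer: -6539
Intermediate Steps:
p = -47 (p = -42 - 5 = -47)
I = -6540 (I = -11361 + 4821 = -6540)
T(k) = -1 (T(k) = -2 + k/k = -2 + 1 = -1)
I - T(p) = -6540 - 1*(-1) = -6540 + 1 = -6539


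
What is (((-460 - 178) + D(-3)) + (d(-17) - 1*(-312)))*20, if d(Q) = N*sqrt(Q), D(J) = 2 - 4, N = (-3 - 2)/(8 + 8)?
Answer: -6560 - 25*I*sqrt(17)/4 ≈ -6560.0 - 25.769*I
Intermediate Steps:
N = -5/16 ≈ -0.31250
D(J) = -2
d(Q) = -5*sqrt(Q)/16
(((-460 - 178) + D(-3)) + (d(-17) - 1*(-312)))*20 = (((-460 - 178) - 2) + (-5*I*sqrt(17)/16 - 1*(-312)))*20 = ((-638 - 2) + (-5*I*sqrt(17)/16 + 312))*20 = (-640 + (-5*I*sqrt(17)/16 + 312))*20 = (-640 + (312 - 5*I*sqrt(17)/16))*20 = (-328 - 5*I*sqrt(17)/16)*20 = -6560 - 25*I*sqrt(17)/4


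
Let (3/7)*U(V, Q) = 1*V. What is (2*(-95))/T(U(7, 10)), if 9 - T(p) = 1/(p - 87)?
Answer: -40280/1911 ≈ -21.078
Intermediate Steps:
U(V, Q) = 7*V/3 (U(V, Q) = 7*(1*V)/3 = 7*V/3)
T(p) = 9 - 1/(-87 + p) (T(p) = 9 - 1/(p - 87) = 9 - 1/(-87 + p))
(2*(-95))/T(U(7, 10)) = (2*(-95))/(((-784 + 9*((7/3)*7))/(-87 + (7/3)*7))) = -190*(-87 + 49/3)/(-784 + 9*(49/3)) = -190*(-212/(3*(-784 + 147))) = -190/((-3/212*(-637))) = -190/1911/212 = -190*212/1911 = -40280/1911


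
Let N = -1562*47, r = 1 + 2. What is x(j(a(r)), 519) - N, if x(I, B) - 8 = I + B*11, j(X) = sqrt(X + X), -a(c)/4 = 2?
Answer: 79131 + 4*I ≈ 79131.0 + 4.0*I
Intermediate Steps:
r = 3
a(c) = -8 (a(c) = -4*2 = -8)
j(X) = sqrt(2)*sqrt(X) (j(X) = sqrt(2*X) = sqrt(2)*sqrt(X))
x(I, B) = 8 + I + 11*B (x(I, B) = 8 + (I + B*11) = 8 + (I + 11*B) = 8 + I + 11*B)
N = -73414
x(j(a(r)), 519) - N = (8 + sqrt(2)*sqrt(-8) + 11*519) - 1*(-73414) = (8 + sqrt(2)*(2*I*sqrt(2)) + 5709) + 73414 = (8 + 4*I + 5709) + 73414 = (5717 + 4*I) + 73414 = 79131 + 4*I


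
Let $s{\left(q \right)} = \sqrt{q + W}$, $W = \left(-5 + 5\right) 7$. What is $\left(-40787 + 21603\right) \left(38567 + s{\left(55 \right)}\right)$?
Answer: $-739869328 - 19184 \sqrt{55} \approx -7.4001 \cdot 10^{8}$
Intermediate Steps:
$W = 0$ ($W = 0 \cdot 7 = 0$)
$s{\left(q \right)} = \sqrt{q}$ ($s{\left(q \right)} = \sqrt{q + 0} = \sqrt{q}$)
$\left(-40787 + 21603\right) \left(38567 + s{\left(55 \right)}\right) = \left(-40787 + 21603\right) \left(38567 + \sqrt{55}\right) = - 19184 \left(38567 + \sqrt{55}\right) = -739869328 - 19184 \sqrt{55}$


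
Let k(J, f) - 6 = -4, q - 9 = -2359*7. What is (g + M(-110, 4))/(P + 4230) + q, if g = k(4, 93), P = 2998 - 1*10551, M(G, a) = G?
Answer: -54842684/3323 ≈ -16504.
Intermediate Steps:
q = -16504 (q = 9 - 2359*7 = 9 - 16513 = -16504)
k(J, f) = 2 (k(J, f) = 6 - 4 = 2)
P = -7553 (P = 2998 - 10551 = -7553)
g = 2
(g + M(-110, 4))/(P + 4230) + q = (2 - 110)/(-7553 + 4230) - 16504 = -108/(-3323) - 16504 = -108*(-1/3323) - 16504 = 108/3323 - 16504 = -54842684/3323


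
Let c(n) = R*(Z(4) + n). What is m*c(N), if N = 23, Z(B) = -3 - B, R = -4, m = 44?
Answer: -2816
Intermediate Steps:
c(n) = 28 - 4*n (c(n) = -4*((-3 - 1*4) + n) = -4*((-3 - 4) + n) = -4*(-7 + n) = 28 - 4*n)
m*c(N) = 44*(28 - 4*23) = 44*(28 - 92) = 44*(-64) = -2816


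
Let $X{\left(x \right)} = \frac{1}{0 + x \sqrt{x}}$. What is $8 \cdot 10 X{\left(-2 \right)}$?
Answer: $20 i \sqrt{2} \approx 28.284 i$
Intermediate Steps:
$X{\left(x \right)} = \frac{1}{x^{\frac{3}{2}}}$ ($X{\left(x \right)} = \frac{1}{0 + x^{\frac{3}{2}}} = \frac{1}{x^{\frac{3}{2}}}$)
$8 \cdot 10 X{\left(-2 \right)} = \frac{8 \cdot 10}{\left(-2\right) i \sqrt{2}} = 80 \frac{i \sqrt{2}}{4} = 20 i \sqrt{2}$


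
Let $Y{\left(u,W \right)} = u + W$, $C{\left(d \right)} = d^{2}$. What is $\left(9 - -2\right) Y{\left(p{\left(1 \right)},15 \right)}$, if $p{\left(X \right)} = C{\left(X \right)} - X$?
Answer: $165$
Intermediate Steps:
$p{\left(X \right)} = X^{2} - X$
$Y{\left(u,W \right)} = W + u$
$\left(9 - -2\right) Y{\left(p{\left(1 \right)},15 \right)} = \left(9 - -2\right) \left(15 + 1 \left(-1 + 1\right)\right) = \left(9 + 2\right) \left(15 + 1 \cdot 0\right) = 11 \left(15 + 0\right) = 11 \cdot 15 = 165$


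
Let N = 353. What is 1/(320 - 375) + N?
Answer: 19414/55 ≈ 352.98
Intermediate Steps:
1/(320 - 375) + N = 1/(320 - 375) + 353 = 1/(-55) + 353 = -1/55 + 353 = 19414/55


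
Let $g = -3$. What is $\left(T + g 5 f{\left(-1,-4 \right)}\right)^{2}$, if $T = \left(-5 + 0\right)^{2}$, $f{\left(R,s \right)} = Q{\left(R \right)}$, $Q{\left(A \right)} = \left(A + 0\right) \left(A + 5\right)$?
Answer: $7225$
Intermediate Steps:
$Q{\left(A \right)} = A \left(5 + A\right)$
$f{\left(R,s \right)} = R \left(5 + R\right)$
$T = 25$ ($T = \left(-5\right)^{2} = 25$)
$\left(T + g 5 f{\left(-1,-4 \right)}\right)^{2} = \left(25 + \left(-3\right) 5 \left(- (5 - 1)\right)\right)^{2} = \left(25 - 15 \left(\left(-1\right) 4\right)\right)^{2} = \left(25 - -60\right)^{2} = \left(25 + 60\right)^{2} = 85^{2} = 7225$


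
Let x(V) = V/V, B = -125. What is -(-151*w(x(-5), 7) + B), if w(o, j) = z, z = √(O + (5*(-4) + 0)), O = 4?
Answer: 125 + 604*I ≈ 125.0 + 604.0*I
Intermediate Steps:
z = 4*I (z = √(4 + (5*(-4) + 0)) = √(4 + (-20 + 0)) = √(4 - 20) = √(-16) = 4*I ≈ 4.0*I)
x(V) = 1
w(o, j) = 4*I
-(-151*w(x(-5), 7) + B) = -(-604*I - 125) = -(-125 - 604*I) = 125 + 604*I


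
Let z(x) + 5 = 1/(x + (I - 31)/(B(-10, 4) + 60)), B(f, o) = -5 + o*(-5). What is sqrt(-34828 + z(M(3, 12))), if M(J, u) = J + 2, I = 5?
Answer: I*sqrt(773322218)/149 ≈ 186.64*I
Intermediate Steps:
M(J, u) = 2 + J
B(f, o) = -5 - 5*o
z(x) = -5 + 1/(-26/35 + x) (z(x) = -5 + 1/(x + (5 - 31)/((-5 - 5*4) + 60)) = -5 + 1/(x - 26/((-5 - 20) + 60)) = -5 + 1/(x - 26/(-25 + 60)) = -5 + 1/(x - 26/35) = -5 + 1/(-26/35 + x))
sqrt(-34828 + z(M(3, 12))) = sqrt(-34828 + 5*(33 - 35*(2 + 3))/(-26 + 35*(2 + 3))) = sqrt(-34828 + 5*(33 - 35*5)/(-26 + 35*5)) = sqrt(-34828 + 5*(33 - 175)/(-26 + 175)) = sqrt(-34828 + 5*(-142)/149) = sqrt(-34828 + 5*(1/149)*(-142)) = sqrt(-34828 - 710/149) = sqrt(-5190082/149) = I*sqrt(773322218)/149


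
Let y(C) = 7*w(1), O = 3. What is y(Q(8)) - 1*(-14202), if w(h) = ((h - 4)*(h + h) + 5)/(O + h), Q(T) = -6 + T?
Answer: 56801/4 ≈ 14200.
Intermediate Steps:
w(h) = (5 + 2*h*(-4 + h))/(3 + h) (w(h) = ((h - 4)*(h + h) + 5)/(3 + h) = ((-4 + h)*(2*h) + 5)/(3 + h) = (2*h*(-4 + h) + 5)/(3 + h) = (5 + 2*h*(-4 + h))/(3 + h))
y(C) = -7/4 (y(C) = 7*((5 - 8*1 + 2*1²)/(3 + 1)) = 7*((5 - 8 + 2*1)/4) = 7*((5 - 8 + 2)/4) = 7*((¼)*(-1)) = 7*(-¼) = -7/4)
y(Q(8)) - 1*(-14202) = -7/4 - 1*(-14202) = -7/4 + 14202 = 56801/4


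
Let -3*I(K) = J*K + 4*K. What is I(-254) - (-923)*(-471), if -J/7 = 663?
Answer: -2481997/3 ≈ -8.2733e+5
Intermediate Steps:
J = -4641 (J = -7*663 = -4641)
I(K) = 4637*K/3 (I(K) = -(-4641*K + 4*K)/3 = -(-4637)*K/3 = 4637*K/3)
I(-254) - (-923)*(-471) = (4637/3)*(-254) - (-923)*(-471) = -1177798/3 - 1*434733 = -1177798/3 - 434733 = -2481997/3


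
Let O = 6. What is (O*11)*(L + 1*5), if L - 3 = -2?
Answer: 396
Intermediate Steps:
L = 1 (L = 3 - 2 = 1)
(O*11)*(L + 1*5) = (6*11)*(1 + 1*5) = 66*(1 + 5) = 66*6 = 396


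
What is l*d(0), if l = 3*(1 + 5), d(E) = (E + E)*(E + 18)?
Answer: 0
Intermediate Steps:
d(E) = 2*E*(18 + E) (d(E) = (2*E)*(18 + E) = 2*E*(18 + E))
l = 18 (l = 3*6 = 18)
l*d(0) = 18*(2*0*(18 + 0)) = 18*(2*0*18) = 18*0 = 0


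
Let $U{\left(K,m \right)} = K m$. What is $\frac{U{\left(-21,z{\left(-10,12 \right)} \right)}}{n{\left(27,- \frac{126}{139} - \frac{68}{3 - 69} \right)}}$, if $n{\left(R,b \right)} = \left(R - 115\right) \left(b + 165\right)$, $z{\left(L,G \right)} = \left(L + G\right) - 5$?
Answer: $- \frac{26271}{6059384} \approx -0.0043356$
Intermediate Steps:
$z{\left(L,G \right)} = -5 + G + L$ ($z{\left(L,G \right)} = \left(G + L\right) - 5 = -5 + G + L$)
$n{\left(R,b \right)} = \left(-115 + R\right) \left(165 + b\right)$
$\frac{U{\left(-21,z{\left(-10,12 \right)} \right)}}{n{\left(27,- \frac{126}{139} - \frac{68}{3 - 69} \right)}} = \frac{\left(-21\right) \left(-5 + 12 - 10\right)}{-18975 - 115 \left(- \frac{126}{139} - \frac{68}{3 - 69}\right) + 165 \cdot 27 + 27 \left(- \frac{126}{139} - \frac{68}{3 - 69}\right)} = \frac{\left(-21\right) \left(-3\right)}{-18975 - 115 \left(\left(-126\right) \frac{1}{139} - \frac{68}{-66}\right) + 4455 + 27 \left(\left(-126\right) \frac{1}{139} - \frac{68}{-66}\right)} = \frac{63}{-18975 - 115 \left(- \frac{126}{139} - - \frac{34}{33}\right) + 4455 + 27 \left(- \frac{126}{139} - - \frac{34}{33}\right)} = \frac{63}{-18975 - 115 \left(- \frac{126}{139} + \frac{34}{33}\right) + 4455 + 27 \left(- \frac{126}{139} + \frac{34}{33}\right)} = \frac{63}{-18975 - \frac{65320}{4587} + 4455 + 27 \cdot \frac{568}{4587}} = \frac{63}{-18975 - \frac{65320}{4587} + 4455 + \frac{5112}{1529}} = \frac{63}{- \frac{6059384}{417}} = 63 \left(- \frac{417}{6059384}\right) = - \frac{26271}{6059384}$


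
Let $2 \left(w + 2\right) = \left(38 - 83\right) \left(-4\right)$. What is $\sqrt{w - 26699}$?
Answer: $i \sqrt{26611} \approx 163.13 i$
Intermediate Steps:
$w = 88$ ($w = -2 + \frac{\left(38 - 83\right) \left(-4\right)}{2} = -2 + \frac{\left(-45\right) \left(-4\right)}{2} = -2 + \frac{1}{2} \cdot 180 = -2 + 90 = 88$)
$\sqrt{w - 26699} = \sqrt{88 - 26699} = \sqrt{-26611} = i \sqrt{26611}$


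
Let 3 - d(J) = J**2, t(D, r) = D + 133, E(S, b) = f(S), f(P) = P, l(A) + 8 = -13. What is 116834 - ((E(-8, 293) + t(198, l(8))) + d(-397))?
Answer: 274117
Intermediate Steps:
l(A) = -21 (l(A) = -8 - 13 = -21)
E(S, b) = S
t(D, r) = 133 + D
d(J) = 3 - J**2
116834 - ((E(-8, 293) + t(198, l(8))) + d(-397)) = 116834 - ((-8 + (133 + 198)) + (3 - 1*(-397)**2)) = 116834 - ((-8 + 331) + (3 - 1*157609)) = 116834 - (323 + (3 - 157609)) = 116834 - (323 - 157606) = 116834 - 1*(-157283) = 116834 + 157283 = 274117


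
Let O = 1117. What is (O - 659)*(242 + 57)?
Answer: 136942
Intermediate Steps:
(O - 659)*(242 + 57) = (1117 - 659)*(242 + 57) = 458*299 = 136942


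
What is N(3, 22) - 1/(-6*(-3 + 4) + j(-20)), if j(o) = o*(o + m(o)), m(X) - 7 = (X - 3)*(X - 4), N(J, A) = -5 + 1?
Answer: -43143/10786 ≈ -3.9999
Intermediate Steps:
N(J, A) = -4
m(X) = 7 + (-4 + X)*(-3 + X) (m(X) = 7 + (X - 3)*(X - 4) = 7 + (-3 + X)*(-4 + X) = 7 + (-4 + X)*(-3 + X))
j(o) = o*(19 + o**2 - 6*o) (j(o) = o*(o + (19 + o**2 - 7*o)) = o*(19 + o**2 - 6*o))
N(3, 22) - 1/(-6*(-3 + 4) + j(-20)) = -4 - 1/(-6*(-3 + 4) - 20*(19 + (-20)**2 - 6*(-20))) = -4 - 1/(-6*1 - 20*(19 + 400 + 120)) = -4 - 1/(-6 - 20*539) = -4 - 1/(-6 - 10780) = -4 - 1/(-10786) = -4 - 1*(-1/10786) = -4 + 1/10786 = -43143/10786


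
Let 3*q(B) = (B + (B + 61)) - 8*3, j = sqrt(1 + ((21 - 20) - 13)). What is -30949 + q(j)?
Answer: -92810/3 + 2*I*sqrt(11)/3 ≈ -30937.0 + 2.2111*I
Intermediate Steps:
j = I*sqrt(11) (j = sqrt(1 + (1 - 13)) = sqrt(1 - 12) = sqrt(-11) = I*sqrt(11) ≈ 3.3166*I)
q(B) = 37/3 + 2*B/3 (q(B) = ((B + (B + 61)) - 8*3)/3 = ((B + (61 + B)) - 24)/3 = ((61 + 2*B) - 24)/3 = (37 + 2*B)/3 = 37/3 + 2*B/3)
-30949 + q(j) = -30949 + (37/3 + 2*(I*sqrt(11))/3) = -30949 + (37/3 + 2*I*sqrt(11)/3) = -92810/3 + 2*I*sqrt(11)/3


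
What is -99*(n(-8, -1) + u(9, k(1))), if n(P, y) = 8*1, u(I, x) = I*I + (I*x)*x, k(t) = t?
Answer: -9702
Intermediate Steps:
u(I, x) = I**2 + I*x**2
n(P, y) = 8
-99*(n(-8, -1) + u(9, k(1))) = -99*(8 + 9*(9 + 1**2)) = -99*(8 + 9*(9 + 1)) = -99*(8 + 9*10) = -99*(8 + 90) = -99*98 = -9702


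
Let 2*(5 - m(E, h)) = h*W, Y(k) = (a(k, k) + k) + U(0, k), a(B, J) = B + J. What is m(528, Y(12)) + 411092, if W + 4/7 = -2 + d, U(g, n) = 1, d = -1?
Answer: 5756283/14 ≈ 4.1116e+5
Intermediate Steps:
W = -25/7 (W = -4/7 + (-2 - 1) = -4/7 - 3 = -25/7 ≈ -3.5714)
Y(k) = 1 + 3*k (Y(k) = ((k + k) + k) + 1 = (2*k + k) + 1 = 3*k + 1 = 1 + 3*k)
m(E, h) = 5 + 25*h/14 (m(E, h) = 5 - h*(-25)/(2*7) = 5 - (-25)*h/14 = 5 + 25*h/14)
m(528, Y(12)) + 411092 = (5 + 25*(1 + 3*12)/14) + 411092 = (5 + 25*(1 + 36)/14) + 411092 = (5 + (25/14)*37) + 411092 = (5 + 925/14) + 411092 = 995/14 + 411092 = 5756283/14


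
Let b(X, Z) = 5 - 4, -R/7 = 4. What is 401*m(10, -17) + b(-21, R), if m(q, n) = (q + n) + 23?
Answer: 6417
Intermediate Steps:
R = -28 (R = -7*4 = -28)
b(X, Z) = 1
m(q, n) = 23 + n + q (m(q, n) = (n + q) + 23 = 23 + n + q)
401*m(10, -17) + b(-21, R) = 401*(23 - 17 + 10) + 1 = 401*16 + 1 = 6416 + 1 = 6417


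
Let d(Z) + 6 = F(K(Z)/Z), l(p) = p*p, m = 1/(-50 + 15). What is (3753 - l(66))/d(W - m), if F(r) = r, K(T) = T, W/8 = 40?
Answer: 603/5 ≈ 120.60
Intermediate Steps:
W = 320 (W = 8*40 = 320)
m = -1/35 (m = 1/(-35) = -1/35 ≈ -0.028571)
l(p) = p**2
d(Z) = -5 (d(Z) = -6 + Z/Z = -6 + 1 = -5)
(3753 - l(66))/d(W - m) = (3753 - 1*66**2)/(-5) = (3753 - 1*4356)*(-1/5) = (3753 - 4356)*(-1/5) = -603*(-1/5) = 603/5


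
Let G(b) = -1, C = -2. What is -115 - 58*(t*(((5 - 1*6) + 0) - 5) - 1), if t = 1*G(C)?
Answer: -405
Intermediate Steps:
t = -1 (t = 1*(-1) = -1)
-115 - 58*(t*(((5 - 1*6) + 0) - 5) - 1) = -115 - 58*(-(((5 - 1*6) + 0) - 5) - 1) = -115 - 58*(-(((5 - 6) + 0) - 5) - 1) = -115 - 58*(-((-1 + 0) - 5) - 1) = -115 - 58*(-(-1 - 5) - 1) = -115 - 58*(-1*(-6) - 1) = -115 - 58*(6 - 1) = -115 - 58*5 = -115 - 290 = -405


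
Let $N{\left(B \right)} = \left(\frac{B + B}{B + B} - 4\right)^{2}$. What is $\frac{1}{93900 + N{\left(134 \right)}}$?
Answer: $\frac{1}{93909} \approx 1.0649 \cdot 10^{-5}$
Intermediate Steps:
$N{\left(B \right)} = 9$ ($N{\left(B \right)} = \left(\frac{2 B}{2 B} - 4\right)^{2} = \left(2 B \frac{1}{2 B} - 4\right)^{2} = \left(1 - 4\right)^{2} = \left(-3\right)^{2} = 9$)
$\frac{1}{93900 + N{\left(134 \right)}} = \frac{1}{93900 + 9} = \frac{1}{93909}$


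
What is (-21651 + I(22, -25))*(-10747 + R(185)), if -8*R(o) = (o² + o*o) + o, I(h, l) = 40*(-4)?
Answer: 3372220521/8 ≈ 4.2153e+8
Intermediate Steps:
I(h, l) = -160
R(o) = -o²/4 - o/8 (R(o) = -((o² + o*o) + o)/8 = -((o² + o²) + o)/8 = -(2*o² + o)/8 = -(o + 2*o²)/8 = -o²/4 - o/8)
(-21651 + I(22, -25))*(-10747 + R(185)) = (-21651 - 160)*(-10747 - ⅛*185*(1 + 2*185)) = -21811*(-10747 - ⅛*185*(1 + 370)) = -21811*(-10747 - ⅛*185*371) = -21811*(-10747 - 68635/8) = -21811*(-154611/8) = 3372220521/8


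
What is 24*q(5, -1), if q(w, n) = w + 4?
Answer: 216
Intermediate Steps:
q(w, n) = 4 + w
24*q(5, -1) = 24*(4 + 5) = 24*9 = 216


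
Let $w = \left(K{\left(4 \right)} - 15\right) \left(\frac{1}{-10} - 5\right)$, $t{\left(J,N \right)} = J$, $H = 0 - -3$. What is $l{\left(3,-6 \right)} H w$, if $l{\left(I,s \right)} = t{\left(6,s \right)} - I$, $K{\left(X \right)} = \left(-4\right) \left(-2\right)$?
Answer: $\frac{3213}{10} \approx 321.3$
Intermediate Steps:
$H = 3$ ($H = 0 + 3 = 3$)
$K{\left(X \right)} = 8$
$l{\left(I,s \right)} = 6 - I$
$w = \frac{357}{10}$ ($w = \left(8 - 15\right) \left(\frac{1}{-10} - 5\right) = - 7 \left(- \frac{1}{10} - 5\right) = \left(-7\right) \left(- \frac{51}{10}\right) = \frac{357}{10} \approx 35.7$)
$l{\left(3,-6 \right)} H w = \left(6 - 3\right) 3 \cdot \frac{357}{10} = 3 \cdot 3 \cdot \frac{357}{10} = 9 \cdot \frac{357}{10} = \frac{3213}{10}$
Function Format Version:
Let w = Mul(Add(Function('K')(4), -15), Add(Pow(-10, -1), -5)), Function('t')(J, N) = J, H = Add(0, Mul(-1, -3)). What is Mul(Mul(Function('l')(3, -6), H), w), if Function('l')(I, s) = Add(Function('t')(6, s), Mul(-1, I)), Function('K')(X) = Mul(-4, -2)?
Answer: Rational(3213, 10) ≈ 321.30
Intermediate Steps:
H = 3 (H = Add(0, 3) = 3)
Function('K')(X) = 8
Function('l')(I, s) = Add(6, Mul(-1, I))
w = Rational(357, 10) (w = Mul(Add(8, -15), Add(Pow(-10, -1), -5)) = Mul(-7, Add(Rational(-1, 10), -5)) = Mul(-7, Rational(-51, 10)) = Rational(357, 10) ≈ 35.700)
Mul(Mul(Function('l')(3, -6), H), w) = Mul(Mul(Add(6, Mul(-1, 3)), 3), Rational(357, 10)) = Mul(Mul(Add(6, -3), 3), Rational(357, 10)) = Mul(Mul(3, 3), Rational(357, 10)) = Mul(9, Rational(357, 10)) = Rational(3213, 10)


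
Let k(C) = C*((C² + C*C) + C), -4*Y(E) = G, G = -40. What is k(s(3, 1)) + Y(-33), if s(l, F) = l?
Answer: 73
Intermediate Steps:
Y(E) = 10 (Y(E) = -¼*(-40) = 10)
k(C) = C*(C + 2*C²) (k(C) = C*((C² + C²) + C) = C*(2*C² + C) = C*(C + 2*C²))
k(s(3, 1)) + Y(-33) = 3²*(1 + 2*3) + 10 = 9*(1 + 6) + 10 = 9*7 + 10 = 63 + 10 = 73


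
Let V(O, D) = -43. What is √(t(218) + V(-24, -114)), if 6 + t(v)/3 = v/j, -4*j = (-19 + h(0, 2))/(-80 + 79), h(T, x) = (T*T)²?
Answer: 5*I*√2869/19 ≈ 14.096*I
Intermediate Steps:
h(T, x) = T⁴ (h(T, x) = (T²)² = T⁴)
j = -19/4 (j = -(-19 + 0⁴)/(4*(-80 + 79)) = -(-19 + 0)/(4*(-1)) = -(-19)*(-1)/4 = -¼*19 = -19/4 ≈ -4.7500)
t(v) = -18 - 12*v/19 (t(v) = -18 + 3*(v/(-19/4)) = -18 + 3*(v*(-4/19)) = -18 + 3*(-4*v/19) = -18 - 12*v/19)
√(t(218) + V(-24, -114)) = √((-18 - 12/19*218) - 43) = √((-18 - 2616/19) - 43) = √(-2958/19 - 43) = √(-3775/19) = 5*I*√2869/19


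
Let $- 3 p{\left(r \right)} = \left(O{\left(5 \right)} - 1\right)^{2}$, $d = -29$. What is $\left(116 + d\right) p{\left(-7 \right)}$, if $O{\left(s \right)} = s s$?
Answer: $-16704$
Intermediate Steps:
$O{\left(s \right)} = s^{2}$
$p{\left(r \right)} = -192$ ($p{\left(r \right)} = - \frac{\left(5^{2} - 1\right)^{2}}{3} = - \frac{\left(25 - 1\right)^{2}}{3} = - \frac{24^{2}}{3} = \left(- \frac{1}{3}\right) 576 = -192$)
$\left(116 + d\right) p{\left(-7 \right)} = \left(116 - 29\right) \left(-192\right) = 87 \left(-192\right) = -16704$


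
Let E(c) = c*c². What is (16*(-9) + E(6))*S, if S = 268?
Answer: 19296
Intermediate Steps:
E(c) = c³
(16*(-9) + E(6))*S = (16*(-9) + 6³)*268 = (-144 + 216)*268 = 72*268 = 19296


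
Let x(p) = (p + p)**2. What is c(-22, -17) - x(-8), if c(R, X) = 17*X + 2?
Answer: -543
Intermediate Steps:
c(R, X) = 2 + 17*X
x(p) = 4*p**2 (x(p) = (2*p)**2 = 4*p**2)
c(-22, -17) - x(-8) = (2 + 17*(-17)) - 4*(-8)**2 = (2 - 289) - 4*64 = -287 - 1*256 = -287 - 256 = -543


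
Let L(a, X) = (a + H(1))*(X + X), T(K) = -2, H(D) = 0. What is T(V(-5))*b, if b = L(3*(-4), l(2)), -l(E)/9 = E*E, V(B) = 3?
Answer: -1728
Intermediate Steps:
l(E) = -9*E² (l(E) = -9*E*E = -9*E²)
L(a, X) = 2*X*a (L(a, X) = (a + 0)*(X + X) = a*(2*X) = 2*X*a)
b = 864 (b = 2*(-9*2²)*(3*(-4)) = 2*(-9*4)*(-12) = 2*(-36)*(-12) = 864)
T(V(-5))*b = -2*864 = -1728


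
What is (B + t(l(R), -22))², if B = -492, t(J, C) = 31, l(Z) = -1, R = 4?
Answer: 212521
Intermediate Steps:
(B + t(l(R), -22))² = (-492 + 31)² = (-461)² = 212521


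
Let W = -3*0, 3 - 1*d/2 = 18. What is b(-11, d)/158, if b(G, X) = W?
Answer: 0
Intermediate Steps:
d = -30 (d = 6 - 2*18 = 6 - 36 = -30)
W = 0
b(G, X) = 0
b(-11, d)/158 = 0/158 = 0*(1/158) = 0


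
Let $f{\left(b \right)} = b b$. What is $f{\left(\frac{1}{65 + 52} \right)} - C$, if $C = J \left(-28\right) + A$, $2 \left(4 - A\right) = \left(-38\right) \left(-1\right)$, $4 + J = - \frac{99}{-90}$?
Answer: $- \frac{4531054}{68445} \approx -66.2$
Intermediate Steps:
$f{\left(b \right)} = b^{2}$
$J = - \frac{29}{10}$ ($J = -4 - \frac{99}{-90} = -4 - - \frac{11}{10} = -4 + \frac{11}{10} = - \frac{29}{10} \approx -2.9$)
$A = -15$ ($A = 4 - \frac{\left(-38\right) \left(-1\right)}{2} = 4 - 19 = -15$)
$C = \frac{331}{5}$ ($C = \left(- \frac{29}{10}\right) \left(-28\right) - 15 = \frac{406}{5} - 15 = \frac{331}{5} \approx 66.2$)
$f{\left(\frac{1}{65 + 52} \right)} - C = \left(\frac{1}{65 + 52}\right)^{2} - \frac{331}{5} = \left(\frac{1}{117}\right)^{2} - \frac{331}{5} = \frac{1}{13689} - \frac{331}{5} = - \frac{4531054}{68445}$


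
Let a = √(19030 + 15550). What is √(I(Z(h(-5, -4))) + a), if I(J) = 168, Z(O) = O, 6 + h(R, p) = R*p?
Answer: √(168 + 2*√8645) ≈ 18.814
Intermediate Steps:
h(R, p) = -6 + R*p
a = 2*√8645 (a = √34580 = 2*√8645 ≈ 185.96)
√(I(Z(h(-5, -4))) + a) = √(168 + 2*√8645)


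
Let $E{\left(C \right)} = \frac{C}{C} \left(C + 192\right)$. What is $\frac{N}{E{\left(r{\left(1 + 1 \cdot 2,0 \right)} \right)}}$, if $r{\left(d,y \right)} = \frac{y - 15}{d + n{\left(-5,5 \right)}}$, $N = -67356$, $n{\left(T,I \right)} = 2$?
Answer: $- \frac{7484}{21} \approx -356.38$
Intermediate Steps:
$r{\left(d,y \right)} = \frac{-15 + y}{2 + d}$ ($r{\left(d,y \right)} = \frac{y - 15}{d + 2} = \frac{-15 + y}{2 + d}$)
$E{\left(C \right)} = 192 + C$ ($E{\left(C \right)} = 1 \left(192 + C\right) = 192 + C$)
$\frac{N}{E{\left(r{\left(1 + 1 \cdot 2,0 \right)} \right)}} = - \frac{67356}{192 + \frac{-15 + 0}{2 + \left(1 + 1 \cdot 2\right)}} = - \frac{67356}{192 + \frac{1}{2 + \left(1 + 2\right)} \left(-15\right)} = - \frac{67356}{192 + \frac{1}{2 + 3} \left(-15\right)} = - \frac{67356}{192 + \frac{1}{5} \left(-15\right)} = - \frac{67356}{192 - 3} = - \frac{67356}{189} = \left(-67356\right) \frac{1}{189} = - \frac{7484}{21}$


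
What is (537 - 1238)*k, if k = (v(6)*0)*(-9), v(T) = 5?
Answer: 0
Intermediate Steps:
k = 0 (k = (5*0)*(-9) = 0*(-9) = 0)
(537 - 1238)*k = (537 - 1238)*0 = -701*0 = 0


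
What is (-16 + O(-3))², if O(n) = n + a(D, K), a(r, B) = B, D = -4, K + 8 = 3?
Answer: 576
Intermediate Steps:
K = -5 (K = -8 + 3 = -5)
O(n) = -5 + n (O(n) = n - 5 = -5 + n)
(-16 + O(-3))² = (-16 + (-5 - 3))² = (-16 - 8)² = (-24)² = 576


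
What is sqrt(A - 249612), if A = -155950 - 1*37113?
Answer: 5*I*sqrt(17707) ≈ 665.34*I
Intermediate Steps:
A = -193063 (A = -155950 - 37113 = -193063)
sqrt(A - 249612) = sqrt(-193063 - 249612) = sqrt(-442675) = 5*I*sqrt(17707)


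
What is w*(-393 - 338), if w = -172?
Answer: 125732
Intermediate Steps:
w*(-393 - 338) = -172*(-393 - 338) = -172*(-731) = 125732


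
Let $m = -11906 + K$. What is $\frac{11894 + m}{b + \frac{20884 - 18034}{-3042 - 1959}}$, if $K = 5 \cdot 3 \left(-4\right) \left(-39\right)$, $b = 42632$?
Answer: $\frac{1940388}{35533297} \approx 0.054608$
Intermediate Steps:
$K = 2340$ ($K = 15 \left(-4\right) \left(-39\right) = \left(-60\right) \left(-39\right) = 2340$)
$m = -9566$ ($m = -11906 + 2340 = -9566$)
$\frac{11894 + m}{b + \frac{20884 - 18034}{-3042 - 1959}} = \frac{11894 - 9566}{42632 + \frac{20884 - 18034}{-3042 - 1959}} = \frac{2328}{42632 + \frac{2850}{-5001}} = \frac{2328}{42632 + 2850 \left(- \frac{1}{5001}\right)} = \frac{2328}{42632 - \frac{950}{1667}} = \frac{2328}{\frac{71066594}{1667}} = 2328 \cdot \frac{1667}{71066594} = \frac{1940388}{35533297}$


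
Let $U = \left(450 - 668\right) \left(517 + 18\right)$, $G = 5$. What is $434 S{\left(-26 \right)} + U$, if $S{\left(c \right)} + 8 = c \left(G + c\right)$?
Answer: $116862$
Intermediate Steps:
$U = -116630$ ($U = \left(-218\right) 535 = -116630$)
$S{\left(c \right)} = -8 + c \left(5 + c\right)$
$434 S{\left(-26 \right)} + U = 434 \left(-8 + \left(-26\right)^{2} + 5 \left(-26\right)\right) - 116630 = 434 \left(-8 + 676 - 130\right) - 116630 = 434 \cdot 538 - 116630 = 233492 - 116630 = 116862$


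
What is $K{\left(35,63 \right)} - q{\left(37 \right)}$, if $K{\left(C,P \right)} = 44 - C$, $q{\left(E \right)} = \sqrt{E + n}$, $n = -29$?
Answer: $9 - 2 \sqrt{2} \approx 6.1716$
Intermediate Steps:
$q{\left(E \right)} = \sqrt{-29 + E}$ ($q{\left(E \right)} = \sqrt{E - 29} = \sqrt{-29 + E}$)
$K{\left(35,63 \right)} - q{\left(37 \right)} = \left(44 - 35\right) - \sqrt{-29 + 37} = \left(44 - 35\right) - \sqrt{8} = 9 - 2 \sqrt{2}$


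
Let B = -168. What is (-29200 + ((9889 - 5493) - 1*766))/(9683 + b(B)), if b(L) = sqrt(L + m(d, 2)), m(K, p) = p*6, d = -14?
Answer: -49518862/18752129 + 10228*I*sqrt(39)/18752129 ≈ -2.6407 + 0.0034062*I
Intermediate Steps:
m(K, p) = 6*p
b(L) = sqrt(12 + L) (b(L) = sqrt(L + 6*2) = sqrt(L + 12) = sqrt(12 + L))
(-29200 + ((9889 - 5493) - 1*766))/(9683 + b(B)) = (-29200 + ((9889 - 5493) - 1*766))/(9683 + sqrt(12 - 168)) = (-29200 + (4396 - 766))/(9683 + sqrt(-156)) = (-29200 + 3630)/(9683 + 2*I*sqrt(39)) = -25570/(9683 + 2*I*sqrt(39))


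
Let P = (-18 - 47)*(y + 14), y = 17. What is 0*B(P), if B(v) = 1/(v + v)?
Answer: 0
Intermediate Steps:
P = -2015 (P = (-18 - 47)*(17 + 14) = -65*31 = -2015)
B(v) = 1/(2*v)
0*B(P) = 0*((1/2)/(-2015)) = 0*((1/2)*(-1/2015)) = 0*(-1/4030) = 0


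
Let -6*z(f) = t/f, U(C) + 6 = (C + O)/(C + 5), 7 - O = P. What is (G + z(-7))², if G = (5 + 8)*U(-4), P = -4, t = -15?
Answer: 31329/196 ≈ 159.84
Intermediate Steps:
O = 11 (O = 7 - 1*(-4) = 7 + 4 = 11)
U(C) = -6 + (11 + C)/(5 + C) (U(C) = -6 + (C + 11)/(C + 5) = -6 + (11 + C)/(5 + C))
G = 13 (G = (5 + 8)*((-19 - 5*(-4))/(5 - 4)) = 13*((-19 + 20)/1) = 13*(1*1) = 13*1 = 13)
z(f) = 5/(2*f) (z(f) = -(-5)/(2*f) = 5/(2*f))
(G + z(-7))² = (13 + (5/2)/(-7))² = (13 + (5/2)*(-⅐))² = (13 - 5/14)² = (177/14)² = 31329/196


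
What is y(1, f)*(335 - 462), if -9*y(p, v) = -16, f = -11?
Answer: -2032/9 ≈ -225.78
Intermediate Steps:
y(p, v) = 16/9 (y(p, v) = -⅑*(-16) = 16/9)
y(1, f)*(335 - 462) = 16*(335 - 462)/9 = (16/9)*(-127) = -2032/9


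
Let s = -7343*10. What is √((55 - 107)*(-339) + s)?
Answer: I*√55802 ≈ 236.22*I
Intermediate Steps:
s = -73430
√((55 - 107)*(-339) + s) = √((55 - 107)*(-339) - 73430) = √(-52*(-339) - 73430) = √(17628 - 73430) = √(-55802) = I*√55802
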